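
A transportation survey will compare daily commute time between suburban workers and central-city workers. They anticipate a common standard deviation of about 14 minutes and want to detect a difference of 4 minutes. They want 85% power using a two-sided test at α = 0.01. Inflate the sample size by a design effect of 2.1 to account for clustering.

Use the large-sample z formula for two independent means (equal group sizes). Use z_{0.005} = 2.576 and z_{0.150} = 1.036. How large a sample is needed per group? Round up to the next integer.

n = 672 per group

n = (z_{α/2} + z_β)² · (σ₁² + σ₂²) / δ²
  = (2.576 + 1.036)² · (2·14² = 392) / 4²
  = 13.0465 · 392 / 16
  = 319.64
Design effect: 2.1 × 319.64 = 671.24.
Round up → n = 672 per group.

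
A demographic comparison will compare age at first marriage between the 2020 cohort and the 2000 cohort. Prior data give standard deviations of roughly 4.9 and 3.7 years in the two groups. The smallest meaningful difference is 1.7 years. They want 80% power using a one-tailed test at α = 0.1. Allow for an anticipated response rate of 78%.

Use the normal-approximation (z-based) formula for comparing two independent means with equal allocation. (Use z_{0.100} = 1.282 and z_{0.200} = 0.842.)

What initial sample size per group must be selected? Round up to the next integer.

n = 76 per group

n = (z_α + z_β)² · (σ₁² + σ₂²) / δ²
  = (1.282 + 0.842)² · (4.9² + 3.7² = 37.7) / 1.7²
  = 4.5114 · 37.7 / 2.89
  = 58.85
Adjust for 78% response: 58.85 / 0.78 = 75.45.
Round up → n = 76 per group.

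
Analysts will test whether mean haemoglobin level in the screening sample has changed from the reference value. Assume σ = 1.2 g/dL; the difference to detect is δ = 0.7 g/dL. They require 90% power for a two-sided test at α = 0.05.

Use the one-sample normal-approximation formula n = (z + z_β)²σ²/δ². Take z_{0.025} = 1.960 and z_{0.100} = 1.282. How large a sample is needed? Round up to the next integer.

n = (z_{α/2} + z_β)² · σ² / δ²
  = (1.960 + 1.282)² · 1.2² / 0.7²
  = 10.5106 · 1.44 / 0.49
  = 30.89
Round up → n = 31.

n = 31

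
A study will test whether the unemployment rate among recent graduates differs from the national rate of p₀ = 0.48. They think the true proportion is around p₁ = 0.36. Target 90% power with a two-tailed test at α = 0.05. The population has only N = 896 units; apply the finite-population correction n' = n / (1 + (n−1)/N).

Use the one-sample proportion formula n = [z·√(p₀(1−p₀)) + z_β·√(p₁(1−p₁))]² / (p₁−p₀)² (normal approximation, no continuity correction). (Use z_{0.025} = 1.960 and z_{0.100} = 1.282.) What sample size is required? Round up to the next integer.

n = [z_{α/2}·√(p₀q₀) + z_β·√(p₁q₁)]² / (p₁ − p₀)²
  = [1.960·√(0.48·0.52) + 1.282·√(0.36·0.64)]² / (-0.12)²
  = [1.960·0.4996 + 1.282·0.4800]² / 0.0144
  = [1.5946]² / 0.0144
  = 176.57
Finite-population correction (N = 896): 176.57 / (1 + (176.57 − 1)/896) = 147.64.
Round up → n = 148.

n = 148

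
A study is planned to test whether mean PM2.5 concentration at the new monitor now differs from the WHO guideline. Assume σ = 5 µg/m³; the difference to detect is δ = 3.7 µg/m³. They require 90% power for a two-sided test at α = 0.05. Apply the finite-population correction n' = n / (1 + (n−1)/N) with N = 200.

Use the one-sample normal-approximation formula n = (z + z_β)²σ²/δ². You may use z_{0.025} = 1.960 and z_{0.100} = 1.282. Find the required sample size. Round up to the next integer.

n = 18

n = (z_{α/2} + z_β)² · σ² / δ²
  = (1.960 + 1.282)² · 5² / 3.7²
  = 10.5106 · 25 / 13.69
  = 19.19
Finite-population correction (N = 200): 19.19 / (1 + (19.19 − 1)/200) = 17.59.
Round up → n = 18.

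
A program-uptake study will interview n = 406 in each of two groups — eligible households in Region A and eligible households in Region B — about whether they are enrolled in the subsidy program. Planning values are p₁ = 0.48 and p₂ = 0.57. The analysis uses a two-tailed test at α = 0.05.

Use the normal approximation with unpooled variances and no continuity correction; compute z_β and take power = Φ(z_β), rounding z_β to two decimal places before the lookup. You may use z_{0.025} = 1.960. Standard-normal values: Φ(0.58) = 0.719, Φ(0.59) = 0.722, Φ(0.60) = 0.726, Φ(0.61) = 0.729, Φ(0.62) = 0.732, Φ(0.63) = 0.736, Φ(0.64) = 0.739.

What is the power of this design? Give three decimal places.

Power ≈ 0.732

z_β = |p₁−p₂|·√(n/[p₁q₁+p₂q₂]) − z_{α/2}
    = 0.09 · √(406/0.4947) − 1.960
    = 0.09 · 28.6479 − 1.960
    = 2.5783 − 1.960 = 0.6183 → 0.62
Power = Φ(0.62) = 0.732.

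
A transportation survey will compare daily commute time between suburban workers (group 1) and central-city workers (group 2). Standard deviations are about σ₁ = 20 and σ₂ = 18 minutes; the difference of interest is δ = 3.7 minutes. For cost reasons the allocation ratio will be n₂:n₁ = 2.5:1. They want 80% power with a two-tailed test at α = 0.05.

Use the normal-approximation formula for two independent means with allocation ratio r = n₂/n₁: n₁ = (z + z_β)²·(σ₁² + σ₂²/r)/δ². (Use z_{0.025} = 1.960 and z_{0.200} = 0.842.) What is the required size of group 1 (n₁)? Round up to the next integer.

n₁ = (z_{α/2} + z_β)² · (σ₁² + σ₂²/r) / δ²
   = (1.960 + 0.842)² · (20² + 18²/2.5) / 3.7²
   = 7.8512 · (400 + 129.6) / 13.69
   = 7.8512 · 529.6 / 13.69
   = 303.73
Round up → n₁ = 304; n₂ = r·n₁ = 2.5 × 304 = 760.

n₁ = 304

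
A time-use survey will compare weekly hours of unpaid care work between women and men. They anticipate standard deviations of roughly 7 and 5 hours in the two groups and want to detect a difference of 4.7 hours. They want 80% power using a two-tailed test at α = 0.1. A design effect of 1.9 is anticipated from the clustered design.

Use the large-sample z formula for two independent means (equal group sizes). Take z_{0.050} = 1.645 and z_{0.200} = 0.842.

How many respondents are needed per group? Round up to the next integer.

n = (z_{α/2} + z_β)² · (σ₁² + σ₂²) / δ²
  = (1.645 + 0.842)² · (7² + 5² = 74) / 4.7²
  = 6.1852 · 74 / 22.09
  = 20.72
Design effect: 1.9 × 20.72 = 39.37.
Round up → n = 40 per group.

n = 40 per group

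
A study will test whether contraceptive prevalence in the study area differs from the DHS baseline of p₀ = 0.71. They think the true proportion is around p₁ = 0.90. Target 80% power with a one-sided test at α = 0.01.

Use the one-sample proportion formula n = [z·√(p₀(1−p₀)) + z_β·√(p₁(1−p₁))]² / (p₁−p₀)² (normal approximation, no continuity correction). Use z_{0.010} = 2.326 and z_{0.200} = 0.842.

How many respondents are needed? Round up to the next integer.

n = 48

n = [z_α·√(p₀q₀) + z_β·√(p₁q₁)]² / (p₁ − p₀)²
  = [2.326·√(0.71·0.29) + 0.842·√(0.90·0.10)]² / (0.19)²
  = [2.326·0.4538 + 0.842·0.3000]² / 0.0361
  = [1.3081]² / 0.0361
  = 47.40
Round up → n = 48.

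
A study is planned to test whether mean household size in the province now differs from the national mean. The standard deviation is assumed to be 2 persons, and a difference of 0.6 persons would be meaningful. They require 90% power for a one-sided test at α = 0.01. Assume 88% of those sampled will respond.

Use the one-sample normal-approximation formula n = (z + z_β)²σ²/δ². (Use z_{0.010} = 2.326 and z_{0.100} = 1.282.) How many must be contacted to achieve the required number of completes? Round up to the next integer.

n = (z_α + z_β)² · σ² / δ²
  = (2.326 + 1.282)² · 2² / 0.6²
  = 13.0177 · 4 / 0.36
  = 144.64
Adjust for 88% response: 144.64 / 0.88 = 164.36.
Round up → n = 165.

n = 165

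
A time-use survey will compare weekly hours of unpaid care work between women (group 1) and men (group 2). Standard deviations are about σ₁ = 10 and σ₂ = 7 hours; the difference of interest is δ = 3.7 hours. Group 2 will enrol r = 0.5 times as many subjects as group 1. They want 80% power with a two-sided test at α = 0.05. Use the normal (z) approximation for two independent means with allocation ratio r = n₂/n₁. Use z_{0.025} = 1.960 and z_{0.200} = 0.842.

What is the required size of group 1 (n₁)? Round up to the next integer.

n₁ = (z_{α/2} + z_β)² · (σ₁² + σ₂²/r) / δ²
   = (1.960 + 0.842)² · (10² + 7²/0.5) / 3.7²
   = 7.8512 · (100 + 98) / 13.69
   = 7.8512 · 198 / 13.69
   = 113.55
Round up → n₁ = 114; n₂ = r·n₁ = 0.5 × 114 = 57.

n₁ = 114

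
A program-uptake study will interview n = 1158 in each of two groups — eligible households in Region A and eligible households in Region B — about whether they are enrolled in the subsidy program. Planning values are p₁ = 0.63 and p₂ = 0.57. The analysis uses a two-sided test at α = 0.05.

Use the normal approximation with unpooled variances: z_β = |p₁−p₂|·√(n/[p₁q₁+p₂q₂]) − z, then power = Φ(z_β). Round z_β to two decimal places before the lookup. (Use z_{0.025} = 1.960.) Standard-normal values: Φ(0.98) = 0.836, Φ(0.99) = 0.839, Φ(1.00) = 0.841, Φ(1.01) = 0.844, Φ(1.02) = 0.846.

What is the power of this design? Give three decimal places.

Power ≈ 0.839

z_β = |p₁−p₂|·√(n/[p₁q₁+p₂q₂]) − z_{α/2}
    = 0.06 · √(1158/0.4782) − 1.960
    = 0.06 · 49.2096 − 1.960
    = 2.9526 − 1.960 = 0.9926 → 0.99
Power = Φ(0.99) = 0.839.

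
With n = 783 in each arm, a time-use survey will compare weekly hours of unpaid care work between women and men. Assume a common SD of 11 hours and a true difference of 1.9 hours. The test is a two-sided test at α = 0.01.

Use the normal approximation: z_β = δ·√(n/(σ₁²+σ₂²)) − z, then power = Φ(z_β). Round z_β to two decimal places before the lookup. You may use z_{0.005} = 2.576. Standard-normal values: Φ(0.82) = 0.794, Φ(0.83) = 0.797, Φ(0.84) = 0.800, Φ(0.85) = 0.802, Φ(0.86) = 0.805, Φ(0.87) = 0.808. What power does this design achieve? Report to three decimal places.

Power ≈ 0.800

z_β = δ·√(n/(σ₁²+σ₂²)) − z_{α/2}
    = 1.9 · √(783/242) − 2.576
    = 1.9 · 1.79876 − 2.576
    = 3.4176 − 2.576 = 0.8416 → 0.84
Power = Φ(0.84) = 0.800.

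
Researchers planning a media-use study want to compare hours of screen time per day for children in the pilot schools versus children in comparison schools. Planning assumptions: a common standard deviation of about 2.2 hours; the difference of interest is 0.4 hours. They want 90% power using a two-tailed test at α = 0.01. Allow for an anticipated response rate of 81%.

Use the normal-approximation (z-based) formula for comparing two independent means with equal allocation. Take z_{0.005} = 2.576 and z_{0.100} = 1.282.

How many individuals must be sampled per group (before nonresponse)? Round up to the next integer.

n = (z_{α/2} + z_β)² · (σ₁² + σ₂²) / δ²
  = (2.576 + 1.282)² · (2·2.2² = 9.68) / 0.4²
  = 14.8842 · 9.68 / 0.16
  = 900.49
Adjust for 81% response: 900.49 / 0.81 = 1111.72.
Round up → n = 1112 per group.

n = 1112 per group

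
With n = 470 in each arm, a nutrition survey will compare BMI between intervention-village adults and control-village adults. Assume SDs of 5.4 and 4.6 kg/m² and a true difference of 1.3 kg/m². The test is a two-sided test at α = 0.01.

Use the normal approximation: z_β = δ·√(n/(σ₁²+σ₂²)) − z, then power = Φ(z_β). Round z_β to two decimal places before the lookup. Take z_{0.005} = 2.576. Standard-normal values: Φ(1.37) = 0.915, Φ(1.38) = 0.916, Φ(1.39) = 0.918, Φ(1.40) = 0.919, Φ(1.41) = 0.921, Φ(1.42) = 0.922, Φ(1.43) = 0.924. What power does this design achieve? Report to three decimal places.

Power ≈ 0.919

z_β = δ·√(n/(σ₁²+σ₂²)) − z_{α/2}
    = 1.3 · √(470/50.32) − 2.576
    = 1.3 · 3.05618 − 2.576
    = 3.9730 − 2.576 = 1.3970 → 1.40
Power = Φ(1.40) = 0.919.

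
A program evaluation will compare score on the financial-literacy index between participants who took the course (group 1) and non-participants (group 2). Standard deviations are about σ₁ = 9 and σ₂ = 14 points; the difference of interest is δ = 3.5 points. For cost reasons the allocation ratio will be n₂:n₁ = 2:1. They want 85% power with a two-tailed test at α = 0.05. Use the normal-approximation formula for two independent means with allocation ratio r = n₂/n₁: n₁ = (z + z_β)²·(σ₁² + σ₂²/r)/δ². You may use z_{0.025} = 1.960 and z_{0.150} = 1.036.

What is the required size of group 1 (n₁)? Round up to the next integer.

n₁ = (z_{α/2} + z_β)² · (σ₁² + σ₂²/r) / δ²
   = (1.960 + 1.036)² · (9² + 14²/2) / 3.5²
   = 8.9760 · (81 + 98) / 12.25
   = 8.9760 · 179 / 12.25
   = 131.16
Round up → n₁ = 132; n₂ = r·n₁ = 2 × 132 = 264.

n₁ = 132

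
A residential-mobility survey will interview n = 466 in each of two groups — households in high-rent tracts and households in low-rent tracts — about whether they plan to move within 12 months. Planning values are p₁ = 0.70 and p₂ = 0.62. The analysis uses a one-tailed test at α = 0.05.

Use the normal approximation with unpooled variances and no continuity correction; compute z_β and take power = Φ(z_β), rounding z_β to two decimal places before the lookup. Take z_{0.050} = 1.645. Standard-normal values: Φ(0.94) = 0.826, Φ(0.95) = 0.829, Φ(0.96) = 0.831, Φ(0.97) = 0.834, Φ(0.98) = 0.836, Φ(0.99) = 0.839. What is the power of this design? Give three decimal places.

Power ≈ 0.826

z_β = |p₁−p₂|·√(n/[p₁q₁+p₂q₂]) − z_α
    = 0.08 · √(466/0.4456) − 1.645
    = 0.08 · 32.3385 − 1.645
    = 2.5871 − 1.645 = 0.9421 → 0.94
Power = Φ(0.94) = 0.826.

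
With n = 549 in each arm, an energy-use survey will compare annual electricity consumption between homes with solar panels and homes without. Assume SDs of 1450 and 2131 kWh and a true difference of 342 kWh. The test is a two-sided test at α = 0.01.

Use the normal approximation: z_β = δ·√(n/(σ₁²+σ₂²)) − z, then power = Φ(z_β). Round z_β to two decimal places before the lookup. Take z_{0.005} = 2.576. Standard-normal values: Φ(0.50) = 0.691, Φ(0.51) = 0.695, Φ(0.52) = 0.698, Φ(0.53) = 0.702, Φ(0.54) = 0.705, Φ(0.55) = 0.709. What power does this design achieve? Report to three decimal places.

z_β = δ·√(n/(σ₁²+σ₂²)) − z_{α/2}
    = 342 · √(549/6643661) − 2.576
    = 342 · 0.00909 − 2.576
    = 3.1089 − 2.576 = 0.5329 → 0.53
Power = Φ(0.53) = 0.702.

Power ≈ 0.702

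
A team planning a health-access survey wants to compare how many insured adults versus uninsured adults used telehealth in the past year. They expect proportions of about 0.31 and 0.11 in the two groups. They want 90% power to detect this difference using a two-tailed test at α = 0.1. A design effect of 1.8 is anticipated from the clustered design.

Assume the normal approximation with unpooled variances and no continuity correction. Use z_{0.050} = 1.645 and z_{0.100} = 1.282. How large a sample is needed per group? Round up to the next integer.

n = (z_{α/2} + z_β)² · [p₁(1−p₁) + p₂(1−p₂)] / (p₁ − p₂)²
  = (1.645 + 1.282)² · (0.31·0.69 + 0.11·0.89) / (0.20)²
  = (2.927)² · (0.2139 + 0.0979) / 0.0400
  = 8.5673 · 0.3118 / 0.0400
  = 66.78
Design effect: 1.8 × 66.78 = 120.21.
Round up → n = 121 per group.

n = 121 per group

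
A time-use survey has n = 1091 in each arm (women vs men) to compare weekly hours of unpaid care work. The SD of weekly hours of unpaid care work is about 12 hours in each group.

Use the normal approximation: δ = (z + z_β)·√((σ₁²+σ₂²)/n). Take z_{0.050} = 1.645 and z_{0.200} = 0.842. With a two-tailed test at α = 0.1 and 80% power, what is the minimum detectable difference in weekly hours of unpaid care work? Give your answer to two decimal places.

Minimum detectable difference ≈ 1.28 hours

δ = (z_{α/2} + z_β) · √((σ₁²+σ₂²)/n)
  = (1.645 + 0.842) · √(288/1091)
  = 2.487 · √0.26398
  = 2.487 · 0.5138
  = 1.2778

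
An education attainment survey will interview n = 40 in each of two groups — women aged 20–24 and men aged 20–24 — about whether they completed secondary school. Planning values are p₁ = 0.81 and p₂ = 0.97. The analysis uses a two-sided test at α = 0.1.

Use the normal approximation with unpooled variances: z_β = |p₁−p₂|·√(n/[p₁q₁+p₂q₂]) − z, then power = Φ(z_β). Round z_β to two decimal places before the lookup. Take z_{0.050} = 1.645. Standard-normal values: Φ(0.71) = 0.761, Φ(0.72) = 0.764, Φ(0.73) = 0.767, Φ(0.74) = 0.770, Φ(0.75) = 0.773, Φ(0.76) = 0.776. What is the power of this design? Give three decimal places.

z_β = |p₁−p₂|·√(n/[p₁q₁+p₂q₂]) − z_{α/2}
    = 0.16 · √(40/0.1830) − 1.645
    = 0.16 · 14.7844 − 1.645
    = 2.3655 − 1.645 = 0.7205 → 0.72
Power = Φ(0.72) = 0.764.

Power ≈ 0.764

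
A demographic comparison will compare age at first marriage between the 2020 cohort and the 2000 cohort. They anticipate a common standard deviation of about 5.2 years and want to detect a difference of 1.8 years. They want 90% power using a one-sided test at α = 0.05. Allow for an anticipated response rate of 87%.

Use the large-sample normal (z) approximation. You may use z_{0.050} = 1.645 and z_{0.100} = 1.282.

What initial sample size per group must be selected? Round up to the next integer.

n = 165 per group

n = (z_α + z_β)² · (σ₁² + σ₂²) / δ²
  = (1.645 + 1.282)² · (2·5.2² = 54.08) / 1.8²
  = 8.5673 · 54.08 / 3.24
  = 143.00
Adjust for 87% response: 143.00 / 0.87 = 164.37.
Round up → n = 165 per group.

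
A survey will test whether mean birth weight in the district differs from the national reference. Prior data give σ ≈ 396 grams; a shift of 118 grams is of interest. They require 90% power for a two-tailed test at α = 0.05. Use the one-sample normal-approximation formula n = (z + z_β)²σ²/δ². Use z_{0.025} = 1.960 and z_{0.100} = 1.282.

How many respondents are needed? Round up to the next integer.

n = 119

n = (z_{α/2} + z_β)² · σ² / δ²
  = (1.960 + 1.282)² · 396² / 118²
  = 10.5106 · 156816 / 13924
  = 118.37
Round up → n = 119.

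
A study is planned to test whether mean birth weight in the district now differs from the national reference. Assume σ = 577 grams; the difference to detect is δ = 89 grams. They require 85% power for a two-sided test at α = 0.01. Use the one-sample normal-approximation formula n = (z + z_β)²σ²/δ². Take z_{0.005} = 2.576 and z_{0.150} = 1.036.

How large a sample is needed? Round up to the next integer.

n = (z_{α/2} + z_β)² · σ² / δ²
  = (2.576 + 1.036)² · 577² / 89²
  = 13.0465 · 332929 / 7921
  = 548.36
Round up → n = 549.

n = 549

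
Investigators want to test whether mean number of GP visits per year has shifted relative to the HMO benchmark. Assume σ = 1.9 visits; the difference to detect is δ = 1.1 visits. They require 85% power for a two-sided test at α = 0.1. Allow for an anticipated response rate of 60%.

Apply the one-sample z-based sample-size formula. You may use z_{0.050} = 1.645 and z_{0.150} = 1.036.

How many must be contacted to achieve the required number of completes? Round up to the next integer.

n = 36

n = (z_{α/2} + z_β)² · σ² / δ²
  = (1.645 + 1.036)² · 1.9² / 1.1²
  = 7.1878 · 3.61 / 1.21
  = 21.44
Adjust for 60% response: 21.44 / 0.60 = 35.74.
Round up → n = 36.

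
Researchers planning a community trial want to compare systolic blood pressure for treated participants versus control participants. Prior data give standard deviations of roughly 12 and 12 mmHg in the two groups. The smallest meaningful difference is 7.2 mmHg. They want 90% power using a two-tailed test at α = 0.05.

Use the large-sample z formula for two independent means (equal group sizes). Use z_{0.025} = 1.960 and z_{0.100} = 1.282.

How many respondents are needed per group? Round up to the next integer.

n = (z_{α/2} + z_β)² · (σ₁² + σ₂²) / δ²
  = (1.960 + 1.282)² · (12² + 12² = 288) / 7.2²
  = 10.5106 · 288 / 51.84
  = 58.39
Round up → n = 59 per group.

n = 59 per group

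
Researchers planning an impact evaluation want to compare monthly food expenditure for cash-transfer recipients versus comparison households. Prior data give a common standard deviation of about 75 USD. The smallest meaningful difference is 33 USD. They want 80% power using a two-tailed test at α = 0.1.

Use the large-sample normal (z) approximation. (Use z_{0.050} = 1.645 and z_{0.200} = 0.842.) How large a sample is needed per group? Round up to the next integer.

n = (z_{α/2} + z_β)² · (σ₁² + σ₂²) / δ²
  = (1.645 + 0.842)² · (2·75² = 11250) / 33²
  = 6.1852 · 11250 / 1089
  = 63.90
Round up → n = 64 per group.

n = 64 per group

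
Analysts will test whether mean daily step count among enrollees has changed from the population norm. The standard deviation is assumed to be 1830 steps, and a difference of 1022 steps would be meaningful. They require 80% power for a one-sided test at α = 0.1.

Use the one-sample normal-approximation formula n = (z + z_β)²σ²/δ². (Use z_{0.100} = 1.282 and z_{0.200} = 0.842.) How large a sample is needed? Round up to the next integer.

n = 15

n = (z_α + z_β)² · σ² / δ²
  = (1.282 + 0.842)² · 1830² / 1022²
  = 4.5114 · 3348900 / 1044484
  = 14.46
Round up → n = 15.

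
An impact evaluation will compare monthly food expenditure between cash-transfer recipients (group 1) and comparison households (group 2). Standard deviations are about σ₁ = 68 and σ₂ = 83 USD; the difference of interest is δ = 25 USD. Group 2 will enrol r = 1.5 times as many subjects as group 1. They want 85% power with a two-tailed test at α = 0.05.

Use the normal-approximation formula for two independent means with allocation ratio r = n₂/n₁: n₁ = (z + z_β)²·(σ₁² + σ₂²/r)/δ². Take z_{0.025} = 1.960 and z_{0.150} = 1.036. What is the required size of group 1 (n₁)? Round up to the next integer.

n₁ = (z_{α/2} + z_β)² · (σ₁² + σ₂²/r) / δ²
   = (1.960 + 1.036)² · (68² + 83²/1.5) / 25²
   = 8.9760 · (4624 + 4592.7) / 625
   = 8.9760 · 9216.7 / 625
   = 132.37
Round up → n₁ = 133; n₂ = r·n₁ = 1.5 × 133 = 200.

n₁ = 133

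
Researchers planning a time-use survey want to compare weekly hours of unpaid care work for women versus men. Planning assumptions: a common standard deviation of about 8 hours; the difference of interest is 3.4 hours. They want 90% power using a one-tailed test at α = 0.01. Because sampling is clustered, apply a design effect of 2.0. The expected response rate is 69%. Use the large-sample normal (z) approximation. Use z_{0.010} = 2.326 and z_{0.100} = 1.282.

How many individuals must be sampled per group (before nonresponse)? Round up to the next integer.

n = (z_α + z_β)² · (σ₁² + σ₂²) / δ²
  = (2.326 + 1.282)² · (2·8² = 128) / 3.4²
  = 13.0177 · 128 / 11.56
  = 144.14
Design effect: 2.0 × 144.14 = 288.28.
Adjust for 69% response: 288.28 / 0.69 = 417.80.
Round up → n = 418 per group.

n = 418 per group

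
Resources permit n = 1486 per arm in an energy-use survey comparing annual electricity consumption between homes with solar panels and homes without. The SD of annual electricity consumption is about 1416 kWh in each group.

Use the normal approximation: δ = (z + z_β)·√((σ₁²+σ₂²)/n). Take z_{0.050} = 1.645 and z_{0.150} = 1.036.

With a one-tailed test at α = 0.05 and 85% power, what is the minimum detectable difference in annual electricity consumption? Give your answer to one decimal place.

Minimum detectable difference ≈ 139.3 kWh

δ = (z_α + z_β) · √((σ₁²+σ₂²)/n)
  = (1.645 + 1.036) · √(4010112/1486)
  = 2.681 · √2698.6
  = 2.681 · 51.9480
  = 139.2726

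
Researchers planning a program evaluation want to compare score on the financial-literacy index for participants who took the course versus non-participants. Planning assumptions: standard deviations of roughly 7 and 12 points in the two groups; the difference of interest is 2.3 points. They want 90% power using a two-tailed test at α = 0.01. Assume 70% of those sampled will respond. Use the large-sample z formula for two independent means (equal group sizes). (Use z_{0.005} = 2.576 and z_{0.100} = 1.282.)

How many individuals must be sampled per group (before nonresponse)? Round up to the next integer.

n = 776 per group

n = (z_{α/2} + z_β)² · (σ₁² + σ₂²) / δ²
  = (2.576 + 1.282)² · (7² + 12² = 193) / 2.3²
  = 14.8842 · 193 / 5.29
  = 543.03
Adjust for 70% response: 543.03 / 0.70 = 775.76.
Round up → n = 776 per group.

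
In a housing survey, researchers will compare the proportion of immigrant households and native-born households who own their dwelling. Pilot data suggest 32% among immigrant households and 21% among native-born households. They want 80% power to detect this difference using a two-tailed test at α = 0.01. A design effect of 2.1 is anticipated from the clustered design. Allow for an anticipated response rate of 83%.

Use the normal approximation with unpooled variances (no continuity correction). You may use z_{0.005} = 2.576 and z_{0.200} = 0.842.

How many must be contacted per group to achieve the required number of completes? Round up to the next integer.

n = (z_{α/2} + z_β)² · [p₁(1−p₁) + p₂(1−p₂)] / (p₁ − p₂)²
  = (2.576 + 0.842)² · (0.32·0.68 + 0.21·0.79) / (0.11)²
  = (3.418)² · (0.2176 + 0.1659) / 0.0121
  = 11.6827 · 0.3835 / 0.0121
  = 370.27
Design effect: 2.1 × 370.27 = 777.58.
Adjust for 83% response: 777.58 / 0.83 = 936.84.
Round up → n = 937 per group.

n = 937 per group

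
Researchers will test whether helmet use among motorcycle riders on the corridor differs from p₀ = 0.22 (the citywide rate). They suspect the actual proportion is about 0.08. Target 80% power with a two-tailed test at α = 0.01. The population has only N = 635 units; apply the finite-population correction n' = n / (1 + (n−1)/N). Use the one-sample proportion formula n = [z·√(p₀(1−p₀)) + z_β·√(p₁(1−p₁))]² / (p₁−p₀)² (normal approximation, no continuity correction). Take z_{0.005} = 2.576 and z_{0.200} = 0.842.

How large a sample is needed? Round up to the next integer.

n = 76

n = [z_{α/2}·√(p₀q₀) + z_β·√(p₁q₁)]² / (p₁ − p₀)²
  = [2.576·√(0.22·0.78) + 0.842·√(0.08·0.92)]² / (-0.14)²
  = [2.576·0.4142 + 0.842·0.2713]² / 0.0196
  = [1.2955]² / 0.0196
  = 85.63
Finite-population correction (N = 635): 85.63 / (1 + (85.63 − 1)/635) = 75.56.
Round up → n = 76.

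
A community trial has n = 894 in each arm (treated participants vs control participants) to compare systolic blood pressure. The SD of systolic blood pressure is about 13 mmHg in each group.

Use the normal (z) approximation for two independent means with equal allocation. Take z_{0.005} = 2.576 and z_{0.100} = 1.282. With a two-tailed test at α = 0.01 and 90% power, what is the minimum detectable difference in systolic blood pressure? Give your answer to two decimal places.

δ = (z_{α/2} + z_β) · √((σ₁²+σ₂²)/n)
  = (2.576 + 1.282) · √(338/894)
  = 3.858 · √0.37808
  = 3.858 · 0.6149
  = 2.3722

Minimum detectable difference ≈ 2.37 mmHg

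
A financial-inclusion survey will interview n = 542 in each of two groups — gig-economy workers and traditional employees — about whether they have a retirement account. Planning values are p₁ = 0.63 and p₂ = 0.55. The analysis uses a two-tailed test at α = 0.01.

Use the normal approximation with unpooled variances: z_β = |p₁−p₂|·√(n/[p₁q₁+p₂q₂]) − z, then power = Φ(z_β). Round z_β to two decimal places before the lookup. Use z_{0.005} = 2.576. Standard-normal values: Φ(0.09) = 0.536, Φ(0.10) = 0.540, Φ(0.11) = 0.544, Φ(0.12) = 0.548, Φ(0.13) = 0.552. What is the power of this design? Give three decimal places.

Power ≈ 0.544

z_β = |p₁−p₂|·√(n/[p₁q₁+p₂q₂]) − z_{α/2}
    = 0.08 · √(542/0.4806) − 2.576
    = 0.08 · 33.5821 − 2.576
    = 2.6866 − 2.576 = 0.1106 → 0.11
Power = Φ(0.11) = 0.544.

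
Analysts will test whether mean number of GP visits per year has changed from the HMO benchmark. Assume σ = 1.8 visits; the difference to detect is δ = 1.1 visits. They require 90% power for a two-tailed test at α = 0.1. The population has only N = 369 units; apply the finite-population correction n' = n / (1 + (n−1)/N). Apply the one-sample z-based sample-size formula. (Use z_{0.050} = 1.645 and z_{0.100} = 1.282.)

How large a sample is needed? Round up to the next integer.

n = (z_{α/2} + z_β)² · σ² / δ²
  = (1.645 + 1.282)² · 1.8² / 1.1²
  = 8.5673 · 3.24 / 1.21
  = 22.94
Finite-population correction (N = 369): 22.94 / (1 + (22.94 − 1)/369) = 21.65.
Round up → n = 22.

n = 22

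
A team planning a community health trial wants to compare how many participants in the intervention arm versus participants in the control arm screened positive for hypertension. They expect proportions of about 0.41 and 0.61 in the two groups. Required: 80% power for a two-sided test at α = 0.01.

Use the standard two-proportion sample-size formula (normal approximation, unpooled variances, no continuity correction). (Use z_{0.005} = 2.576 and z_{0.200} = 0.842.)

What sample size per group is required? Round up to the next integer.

n = 141 per group

n = (z_{α/2} + z_β)² · [p₁(1−p₁) + p₂(1−p₂)] / (p₁ − p₂)²
  = (2.576 + 0.842)² · (0.41·0.59 + 0.61·0.39) / (-0.20)²
  = (3.418)² · (0.2419 + 0.2379) / 0.0400
  = 11.6827 · 0.4798 / 0.0400
  = 140.13
Round up → n = 141 per group.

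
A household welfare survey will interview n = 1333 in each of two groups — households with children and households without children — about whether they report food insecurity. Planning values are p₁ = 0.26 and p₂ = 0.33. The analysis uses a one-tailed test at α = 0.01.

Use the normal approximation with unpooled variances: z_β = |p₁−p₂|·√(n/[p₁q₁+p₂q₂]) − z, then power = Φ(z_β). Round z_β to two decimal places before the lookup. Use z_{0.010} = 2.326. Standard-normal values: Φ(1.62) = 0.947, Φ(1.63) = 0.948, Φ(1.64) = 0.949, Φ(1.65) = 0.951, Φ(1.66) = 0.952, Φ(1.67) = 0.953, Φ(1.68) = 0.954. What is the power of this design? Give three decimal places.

z_β = |p₁−p₂|·√(n/[p₁q₁+p₂q₂]) − z_α
    = 0.07 · √(1333/0.4135) − 2.326
    = 0.07 · 56.7776 − 2.326
    = 3.9744 − 2.326 = 1.6484 → 1.65
Power = Φ(1.65) = 0.951.

Power ≈ 0.951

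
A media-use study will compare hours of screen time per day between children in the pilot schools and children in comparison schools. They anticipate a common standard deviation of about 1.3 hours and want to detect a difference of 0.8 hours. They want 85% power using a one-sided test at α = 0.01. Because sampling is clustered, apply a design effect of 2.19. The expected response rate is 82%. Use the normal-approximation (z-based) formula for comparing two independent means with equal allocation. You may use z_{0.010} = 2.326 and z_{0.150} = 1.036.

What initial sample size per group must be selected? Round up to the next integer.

n = (z_α + z_β)² · (σ₁² + σ₂²) / δ²
  = (2.326 + 1.036)² · (2·1.3² = 3.38) / 0.8²
  = 11.3030 · 3.38 / 0.64
  = 59.69
Design effect: 2.19 × 59.69 = 130.73.
Adjust for 82% response: 130.73 / 0.82 = 159.43.
Round up → n = 160 per group.

n = 160 per group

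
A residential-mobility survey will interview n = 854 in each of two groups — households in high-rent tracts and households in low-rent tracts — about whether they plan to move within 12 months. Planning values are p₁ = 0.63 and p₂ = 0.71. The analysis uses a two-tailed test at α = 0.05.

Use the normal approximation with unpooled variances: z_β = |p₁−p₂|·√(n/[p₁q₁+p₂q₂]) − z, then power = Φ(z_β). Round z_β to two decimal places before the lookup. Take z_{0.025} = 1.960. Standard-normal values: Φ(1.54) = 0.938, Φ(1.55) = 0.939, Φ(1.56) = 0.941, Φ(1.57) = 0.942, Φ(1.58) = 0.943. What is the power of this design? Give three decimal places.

Power ≈ 0.942

z_β = |p₁−p₂|·√(n/[p₁q₁+p₂q₂]) − z_{α/2}
    = 0.08 · √(854/0.4390) − 1.960
    = 0.08 · 44.1059 − 1.960
    = 3.5285 − 1.960 = 1.5685 → 1.57
Power = Φ(1.57) = 0.942.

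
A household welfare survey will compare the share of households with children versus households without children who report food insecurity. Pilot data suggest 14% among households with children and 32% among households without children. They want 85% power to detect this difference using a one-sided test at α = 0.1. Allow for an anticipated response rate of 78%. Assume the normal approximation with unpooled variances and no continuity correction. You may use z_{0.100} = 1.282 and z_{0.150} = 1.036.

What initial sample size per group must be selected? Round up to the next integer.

n = (z_α + z_β)² · [p₁(1−p₁) + p₂(1−p₂)] / (p₁ − p₂)²
  = (1.282 + 1.036)² · (0.14·0.86 + 0.32·0.68) / (-0.18)²
  = (2.318)² · (0.1204 + 0.2176) / 0.0324
  = 5.3731 · 0.3380 / 0.0324
  = 56.05
Adjust for 78% response: 56.05 / 0.78 = 71.86.
Round up → n = 72 per group.

n = 72 per group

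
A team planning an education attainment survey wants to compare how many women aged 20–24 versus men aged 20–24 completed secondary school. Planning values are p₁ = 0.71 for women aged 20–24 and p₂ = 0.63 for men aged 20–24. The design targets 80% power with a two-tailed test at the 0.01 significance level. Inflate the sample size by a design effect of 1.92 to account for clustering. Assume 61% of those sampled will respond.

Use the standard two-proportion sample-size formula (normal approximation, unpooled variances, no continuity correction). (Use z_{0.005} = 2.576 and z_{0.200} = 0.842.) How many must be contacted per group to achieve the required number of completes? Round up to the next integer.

n = (z_{α/2} + z_β)² · [p₁(1−p₁) + p₂(1−p₂)] / (p₁ − p₂)²
  = (2.576 + 0.842)² · (0.71·0.29 + 0.63·0.37) / (0.08)²
  = (3.418)² · (0.2059 + 0.2331) / 0.0064
  = 11.6827 · 0.4390 / 0.0064
  = 801.36
Design effect: 1.92 × 801.36 = 1538.61.
Adjust for 61% response: 1538.61 / 0.61 = 2522.32.
Round up → n = 2523 per group.

n = 2523 per group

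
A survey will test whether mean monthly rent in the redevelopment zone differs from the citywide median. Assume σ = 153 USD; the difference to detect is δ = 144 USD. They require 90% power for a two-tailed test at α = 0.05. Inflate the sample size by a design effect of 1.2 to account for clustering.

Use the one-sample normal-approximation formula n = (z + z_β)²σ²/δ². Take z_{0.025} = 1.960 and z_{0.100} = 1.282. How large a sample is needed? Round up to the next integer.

n = (z_{α/2} + z_β)² · σ² / δ²
  = (1.960 + 1.282)² · 153² / 144²
  = 10.5106 · 23409 / 20736
  = 11.87
Design effect: 1.2 × 11.87 = 14.24.
Round up → n = 15.

n = 15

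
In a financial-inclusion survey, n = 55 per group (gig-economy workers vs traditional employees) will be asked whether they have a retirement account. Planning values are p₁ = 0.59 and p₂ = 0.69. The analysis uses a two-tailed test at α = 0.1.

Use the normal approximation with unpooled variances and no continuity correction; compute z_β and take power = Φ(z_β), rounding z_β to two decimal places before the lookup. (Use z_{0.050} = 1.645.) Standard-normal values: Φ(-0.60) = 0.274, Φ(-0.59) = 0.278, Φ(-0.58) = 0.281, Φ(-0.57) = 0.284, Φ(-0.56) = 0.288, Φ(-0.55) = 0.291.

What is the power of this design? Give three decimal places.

Power ≈ 0.291

z_β = |p₁−p₂|·√(n/[p₁q₁+p₂q₂]) − z_{α/2}
    = 0.10 · √(55/0.4558) − 1.645
    = 0.10 · 10.9849 − 1.645
    = 1.0985 − 1.645 = -0.5465 → -0.55
Power = Φ(-0.55) = 0.291.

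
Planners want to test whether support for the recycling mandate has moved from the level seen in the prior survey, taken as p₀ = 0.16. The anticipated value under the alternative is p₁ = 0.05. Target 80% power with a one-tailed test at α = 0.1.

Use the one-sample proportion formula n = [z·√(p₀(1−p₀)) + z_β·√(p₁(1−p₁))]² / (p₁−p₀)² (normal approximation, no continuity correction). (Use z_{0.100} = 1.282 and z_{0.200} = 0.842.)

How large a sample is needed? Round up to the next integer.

n = [z_α·√(p₀q₀) + z_β·√(p₁q₁)]² / (p₁ − p₀)²
  = [1.282·√(0.16·0.84) + 0.842·√(0.05·0.95)]² / (-0.11)²
  = [1.282·0.3666 + 0.842·0.2179]² / 0.0121
  = [0.6535]² / 0.0121
  = 35.29
Round up → n = 36.

n = 36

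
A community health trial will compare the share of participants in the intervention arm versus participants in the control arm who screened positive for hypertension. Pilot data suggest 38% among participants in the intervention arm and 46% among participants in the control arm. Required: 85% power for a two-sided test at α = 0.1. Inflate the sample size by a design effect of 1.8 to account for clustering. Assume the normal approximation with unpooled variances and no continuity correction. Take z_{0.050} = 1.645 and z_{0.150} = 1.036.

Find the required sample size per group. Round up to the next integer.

n = (z_{α/2} + z_β)² · [p₁(1−p₁) + p₂(1−p₂)] / (p₁ − p₂)²
  = (1.645 + 1.036)² · (0.38·0.62 + 0.46·0.54) / (-0.08)²
  = (2.681)² · (0.2356 + 0.2484) / 0.0064
  = 7.1878 · 0.4840 / 0.0064
  = 543.57
Design effect: 1.8 × 543.57 = 978.43.
Round up → n = 979 per group.

n = 979 per group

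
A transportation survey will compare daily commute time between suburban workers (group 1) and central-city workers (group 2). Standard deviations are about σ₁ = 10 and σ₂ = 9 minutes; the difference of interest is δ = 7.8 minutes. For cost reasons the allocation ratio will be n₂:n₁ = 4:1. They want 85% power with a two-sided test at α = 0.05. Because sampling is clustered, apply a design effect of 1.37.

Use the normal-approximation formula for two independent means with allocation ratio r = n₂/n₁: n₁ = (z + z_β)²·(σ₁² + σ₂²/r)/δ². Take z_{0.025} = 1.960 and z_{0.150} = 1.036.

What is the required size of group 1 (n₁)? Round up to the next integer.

n₁ = 25

n₁ = (z_{α/2} + z_β)² · (σ₁² + σ₂²/r) / δ²
   = (1.960 + 1.036)² · (10² + 9²/4) / 7.8²
   = 8.9760 · (100 + 20.25) / 60.84
   = 8.9760 · 120.25 / 60.84
   = 17.74
Design effect: 1.37 × 17.74 = 24.31.
Round up → n₁ = 25; n₂ = r·n₁ = 4 × 25 = 100.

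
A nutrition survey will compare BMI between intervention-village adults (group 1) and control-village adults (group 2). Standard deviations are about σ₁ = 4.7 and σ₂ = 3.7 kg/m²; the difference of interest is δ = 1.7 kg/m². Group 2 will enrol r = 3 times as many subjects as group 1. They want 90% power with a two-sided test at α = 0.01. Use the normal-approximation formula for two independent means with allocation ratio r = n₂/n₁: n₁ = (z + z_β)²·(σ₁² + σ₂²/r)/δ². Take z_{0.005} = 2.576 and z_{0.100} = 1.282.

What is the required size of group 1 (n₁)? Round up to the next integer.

n₁ = 138

n₁ = (z_{α/2} + z_β)² · (σ₁² + σ₂²/r) / δ²
   = (2.576 + 1.282)² · (4.7² + 3.7²/3) / 1.7²
   = 14.8842 · (22.09 + 4.5633) / 2.89
   = 14.8842 · 26.6533 / 2.89
   = 137.27
Round up → n₁ = 138; n₂ = r·n₁ = 3 × 138 = 414.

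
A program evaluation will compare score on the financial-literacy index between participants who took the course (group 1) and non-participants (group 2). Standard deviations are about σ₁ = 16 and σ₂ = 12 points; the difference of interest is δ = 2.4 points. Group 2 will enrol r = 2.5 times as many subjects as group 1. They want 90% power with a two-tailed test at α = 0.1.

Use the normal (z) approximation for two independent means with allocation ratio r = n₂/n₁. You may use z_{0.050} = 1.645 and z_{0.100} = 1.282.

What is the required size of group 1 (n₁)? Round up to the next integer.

n₁ = 467

n₁ = (z_{α/2} + z_β)² · (σ₁² + σ₂²/r) / δ²
   = (1.645 + 1.282)² · (16² + 12²/2.5) / 2.4²
   = 8.5673 · (256 + 57.6) / 5.76
   = 8.5673 · 313.6 / 5.76
   = 466.44
Round up → n₁ = 467; n₂ = r·n₁ = 2.5 × 467 = 1168.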